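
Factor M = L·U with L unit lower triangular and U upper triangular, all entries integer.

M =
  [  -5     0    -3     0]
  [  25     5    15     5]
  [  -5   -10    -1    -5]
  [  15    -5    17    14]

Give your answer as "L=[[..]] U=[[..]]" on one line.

  r1 -= -5·r0 → [0,5,0,5]
  r2 -= 1·r0 → [0,-10,2,-5]
  r3 -= -3·r0 → [0,-5,8,14]
  r2 -= -2·r1 → [0,0,2,5]
  r3 -= -1·r1 → [0,0,8,19]
  r3 -= 4·r2 → [0,0,0,-1]

L=[[1,0,0,0],[-5,1,0,0],[1,-2,1,0],[-3,-1,4,1]] U=[[-5,0,-3,0],[0,5,0,5],[0,0,2,5],[0,0,0,-1]]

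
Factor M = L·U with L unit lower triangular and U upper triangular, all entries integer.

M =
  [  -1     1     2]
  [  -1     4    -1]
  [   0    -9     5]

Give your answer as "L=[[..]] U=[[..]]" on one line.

L=[[1,0,0],[1,1,0],[0,-3,1]] U=[[-1,1,2],[0,3,-3],[0,0,-4]]

  r1 -= 1·r0 → [0,3,-3]
  r2 -= 0·r0 → [0,-9,5]
  r2 -= -3·r1 → [0,0,-4]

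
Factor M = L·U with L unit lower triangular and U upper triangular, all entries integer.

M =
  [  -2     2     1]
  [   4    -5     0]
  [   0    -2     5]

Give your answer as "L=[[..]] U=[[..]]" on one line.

L=[[1,0,0],[-2,1,0],[0,2,1]] U=[[-2,2,1],[0,-1,2],[0,0,1]]

  R1 -= -2·R0 → [0,-1,2]
  R2 -= 0·R0 → [0,-2,5]
  R2 -= 2·R1 → [0,0,1]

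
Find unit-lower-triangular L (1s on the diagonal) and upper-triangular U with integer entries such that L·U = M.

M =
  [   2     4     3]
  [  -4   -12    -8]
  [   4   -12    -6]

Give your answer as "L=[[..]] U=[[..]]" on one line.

  R1 -= -2·R0 → [0,-4,-2]
  R2 -= 2·R0 → [0,-20,-12]
  R2 -= 5·R1 → [0,0,-2]

L=[[1,0,0],[-2,1,0],[2,5,1]] U=[[2,4,3],[0,-4,-2],[0,0,-2]]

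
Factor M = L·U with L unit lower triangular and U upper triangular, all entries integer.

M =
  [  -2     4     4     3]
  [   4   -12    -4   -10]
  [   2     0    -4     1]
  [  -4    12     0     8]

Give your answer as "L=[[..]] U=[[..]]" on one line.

  r1 -= -2·r0 → [0,-4,4,-4]
  r2 -= -1·r0 → [0,4,0,4]
  r3 -= 2·r0 → [0,4,-8,2]
  r2 -= -1·r1 → [0,0,4,0]
  r3 -= -1·r1 → [0,0,-4,-2]
  r3 -= -1·r2 → [0,0,0,-2]

L=[[1,0,0,0],[-2,1,0,0],[-1,-1,1,0],[2,-1,-1,1]] U=[[-2,4,4,3],[0,-4,4,-4],[0,0,4,0],[0,0,0,-2]]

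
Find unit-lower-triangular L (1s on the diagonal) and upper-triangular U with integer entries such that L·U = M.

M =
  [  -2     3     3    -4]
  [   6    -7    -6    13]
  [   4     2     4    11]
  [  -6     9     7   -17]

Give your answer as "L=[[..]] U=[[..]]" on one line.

  R1 -= -3·R0 → [0,2,3,1]
  R2 -= -2·R0 → [0,8,10,3]
  R3 -= 3·R0 → [0,0,-2,-5]
  R2 -= 4·R1 → [0,0,-2,-1]
  R3 -= 0·R1 → [0,0,-2,-5]
  R3 -= 1·R2 → [0,0,0,-4]

L=[[1,0,0,0],[-3,1,0,0],[-2,4,1,0],[3,0,1,1]] U=[[-2,3,3,-4],[0,2,3,1],[0,0,-2,-1],[0,0,0,-4]]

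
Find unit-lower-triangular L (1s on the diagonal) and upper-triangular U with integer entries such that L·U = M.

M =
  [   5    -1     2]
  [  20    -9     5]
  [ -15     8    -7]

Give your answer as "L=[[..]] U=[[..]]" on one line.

  row1 -= 4·row0 → [0,-5,-3]
  row2 -= -3·row0 → [0,5,-1]
  row2 -= -1·row1 → [0,0,-4]

L=[[1,0,0],[4,1,0],[-3,-1,1]] U=[[5,-1,2],[0,-5,-3],[0,0,-4]]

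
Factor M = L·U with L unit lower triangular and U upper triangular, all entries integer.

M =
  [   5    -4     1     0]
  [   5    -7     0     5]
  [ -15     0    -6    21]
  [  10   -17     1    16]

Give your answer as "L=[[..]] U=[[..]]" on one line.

L=[[1,0,0,0],[1,1,0,0],[-3,4,1,0],[2,3,2,1]] U=[[5,-4,1,0],[0,-3,-1,5],[0,0,1,1],[0,0,0,-1]]

  R1 -= 1·R0 → [0,-3,-1,5]
  R2 -= -3·R0 → [0,-12,-3,21]
  R3 -= 2·R0 → [0,-9,-1,16]
  R2 -= 4·R1 → [0,0,1,1]
  R3 -= 3·R1 → [0,0,2,1]
  R3 -= 2·R2 → [0,0,0,-1]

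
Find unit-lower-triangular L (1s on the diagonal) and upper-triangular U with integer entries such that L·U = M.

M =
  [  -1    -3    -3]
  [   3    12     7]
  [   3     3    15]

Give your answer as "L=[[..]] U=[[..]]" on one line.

  R1 -= -3·R0 → [0,3,-2]
  R2 -= -3·R0 → [0,-6,6]
  R2 -= -2·R1 → [0,0,2]

L=[[1,0,0],[-3,1,0],[-3,-2,1]] U=[[-1,-3,-3],[0,3,-2],[0,0,2]]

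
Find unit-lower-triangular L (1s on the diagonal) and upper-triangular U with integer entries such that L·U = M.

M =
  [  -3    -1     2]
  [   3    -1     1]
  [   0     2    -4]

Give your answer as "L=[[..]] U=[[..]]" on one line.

  row1 -= -1·row0 → [0,-2,3]
  row2 -= 0·row0 → [0,2,-4]
  row2 -= -1·row1 → [0,0,-1]

L=[[1,0,0],[-1,1,0],[0,-1,1]] U=[[-3,-1,2],[0,-2,3],[0,0,-1]]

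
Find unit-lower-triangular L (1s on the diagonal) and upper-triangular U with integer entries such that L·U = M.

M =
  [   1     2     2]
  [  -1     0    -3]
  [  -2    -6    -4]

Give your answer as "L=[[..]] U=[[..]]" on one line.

  row1 -= -1·row0 → [0,2,-1]
  row2 -= -2·row0 → [0,-2,0]
  row2 -= -1·row1 → [0,0,-1]

L=[[1,0,0],[-1,1,0],[-2,-1,1]] U=[[1,2,2],[0,2,-1],[0,0,-1]]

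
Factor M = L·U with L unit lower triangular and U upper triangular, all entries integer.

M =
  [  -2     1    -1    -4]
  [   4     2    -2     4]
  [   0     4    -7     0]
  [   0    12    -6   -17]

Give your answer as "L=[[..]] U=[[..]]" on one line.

L=[[1,0,0,0],[-2,1,0,0],[0,1,1,0],[0,3,-2,1]] U=[[-2,1,-1,-4],[0,4,-4,-4],[0,0,-3,4],[0,0,0,3]]

  r1 -= -2·r0 → [0,4,-4,-4]
  r2 -= 0·r0 → [0,4,-7,0]
  r3 -= 0·r0 → [0,12,-6,-17]
  r2 -= 1·r1 → [0,0,-3,4]
  r3 -= 3·r1 → [0,0,6,-5]
  r3 -= -2·r2 → [0,0,0,3]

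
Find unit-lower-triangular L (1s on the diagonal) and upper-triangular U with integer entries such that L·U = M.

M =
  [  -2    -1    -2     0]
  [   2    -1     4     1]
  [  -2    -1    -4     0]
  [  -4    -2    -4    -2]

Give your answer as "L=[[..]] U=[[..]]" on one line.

L=[[1,0,0,0],[-1,1,0,0],[1,0,1,0],[2,0,0,1]] U=[[-2,-1,-2,0],[0,-2,2,1],[0,0,-2,0],[0,0,0,-2]]

  row1 -= -1·row0 → [0,-2,2,1]
  row2 -= 1·row0 → [0,0,-2,0]
  row3 -= 2·row0 → [0,0,0,-2]
  row2 -= 0·row1 → [0,0,-2,0]
  row3 -= 0·row1 → [0,0,0,-2]
  row3 -= 0·row2 → [0,0,0,-2]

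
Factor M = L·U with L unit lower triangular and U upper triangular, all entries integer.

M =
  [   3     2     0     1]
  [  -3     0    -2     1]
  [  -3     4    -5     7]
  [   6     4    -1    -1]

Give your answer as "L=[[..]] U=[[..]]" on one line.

  row1 -= -1·row0 → [0,2,-2,2]
  row2 -= -1·row0 → [0,6,-5,8]
  row3 -= 2·row0 → [0,0,-1,-3]
  row2 -= 3·row1 → [0,0,1,2]
  row3 -= 0·row1 → [0,0,-1,-3]
  row3 -= -1·row2 → [0,0,0,-1]

L=[[1,0,0,0],[-1,1,0,0],[-1,3,1,0],[2,0,-1,1]] U=[[3,2,0,1],[0,2,-2,2],[0,0,1,2],[0,0,0,-1]]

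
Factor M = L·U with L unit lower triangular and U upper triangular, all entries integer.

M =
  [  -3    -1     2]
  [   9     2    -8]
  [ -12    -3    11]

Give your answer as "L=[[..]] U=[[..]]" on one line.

L=[[1,0,0],[-3,1,0],[4,-1,1]] U=[[-3,-1,2],[0,-1,-2],[0,0,1]]

  R1 -= -3·R0 → [0,-1,-2]
  R2 -= 4·R0 → [0,1,3]
  R2 -= -1·R1 → [0,0,1]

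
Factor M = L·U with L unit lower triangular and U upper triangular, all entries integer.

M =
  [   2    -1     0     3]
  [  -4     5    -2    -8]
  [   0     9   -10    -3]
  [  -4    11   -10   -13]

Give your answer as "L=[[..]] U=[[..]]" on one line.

L=[[1,0,0,0],[-2,1,0,0],[0,3,1,0],[-2,3,1,1]] U=[[2,-1,0,3],[0,3,-2,-2],[0,0,-4,3],[0,0,0,-4]]

  row1 -= -2·row0 → [0,3,-2,-2]
  row2 -= 0·row0 → [0,9,-10,-3]
  row3 -= -2·row0 → [0,9,-10,-7]
  row2 -= 3·row1 → [0,0,-4,3]
  row3 -= 3·row1 → [0,0,-4,-1]
  row3 -= 1·row2 → [0,0,0,-4]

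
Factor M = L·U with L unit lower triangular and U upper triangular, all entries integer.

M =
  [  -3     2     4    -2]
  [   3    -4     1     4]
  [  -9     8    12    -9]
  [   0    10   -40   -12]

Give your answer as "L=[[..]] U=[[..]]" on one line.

  row1 -= -1·row0 → [0,-2,5,2]
  row2 -= 3·row0 → [0,2,0,-3]
  row3 -= 0·row0 → [0,10,-40,-12]
  row2 -= -1·row1 → [0,0,5,-1]
  row3 -= -5·row1 → [0,0,-15,-2]
  row3 -= -3·row2 → [0,0,0,-5]

L=[[1,0,0,0],[-1,1,0,0],[3,-1,1,0],[0,-5,-3,1]] U=[[-3,2,4,-2],[0,-2,5,2],[0,0,5,-1],[0,0,0,-5]]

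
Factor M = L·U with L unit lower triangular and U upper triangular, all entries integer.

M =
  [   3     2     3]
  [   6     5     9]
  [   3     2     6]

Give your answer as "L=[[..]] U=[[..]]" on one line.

  R1 -= 2·R0 → [0,1,3]
  R2 -= 1·R0 → [0,0,3]
  R2 -= 0·R1 → [0,0,3]

L=[[1,0,0],[2,1,0],[1,0,1]] U=[[3,2,3],[0,1,3],[0,0,3]]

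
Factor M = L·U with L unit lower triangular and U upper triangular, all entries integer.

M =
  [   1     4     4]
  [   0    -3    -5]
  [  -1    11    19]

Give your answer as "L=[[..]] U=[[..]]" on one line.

L=[[1,0,0],[0,1,0],[-1,-5,1]] U=[[1,4,4],[0,-3,-5],[0,0,-2]]

  r1 -= 0·r0 → [0,-3,-5]
  r2 -= -1·r0 → [0,15,23]
  r2 -= -5·r1 → [0,0,-2]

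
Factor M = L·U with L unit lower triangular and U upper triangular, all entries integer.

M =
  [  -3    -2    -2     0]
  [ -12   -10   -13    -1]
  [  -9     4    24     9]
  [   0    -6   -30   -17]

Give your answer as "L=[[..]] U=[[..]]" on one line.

L=[[1,0,0,0],[4,1,0,0],[3,-5,1,0],[0,3,-3,1]] U=[[-3,-2,-2,0],[0,-2,-5,-1],[0,0,5,4],[0,0,0,-2]]

  r1 -= 4·r0 → [0,-2,-5,-1]
  r2 -= 3·r0 → [0,10,30,9]
  r3 -= 0·r0 → [0,-6,-30,-17]
  r2 -= -5·r1 → [0,0,5,4]
  r3 -= 3·r1 → [0,0,-15,-14]
  r3 -= -3·r2 → [0,0,0,-2]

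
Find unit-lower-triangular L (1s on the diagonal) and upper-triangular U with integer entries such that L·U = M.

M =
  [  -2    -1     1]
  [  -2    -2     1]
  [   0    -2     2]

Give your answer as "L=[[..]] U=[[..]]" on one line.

  r1 -= 1·r0 → [0,-1,0]
  r2 -= 0·r0 → [0,-2,2]
  r2 -= 2·r1 → [0,0,2]

L=[[1,0,0],[1,1,0],[0,2,1]] U=[[-2,-1,1],[0,-1,0],[0,0,2]]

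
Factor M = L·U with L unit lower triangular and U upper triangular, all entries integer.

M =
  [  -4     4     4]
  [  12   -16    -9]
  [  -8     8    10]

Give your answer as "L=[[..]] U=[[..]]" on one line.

  r1 -= -3·r0 → [0,-4,3]
  r2 -= 2·r0 → [0,0,2]
  r2 -= 0·r1 → [0,0,2]

L=[[1,0,0],[-3,1,0],[2,0,1]] U=[[-4,4,4],[0,-4,3],[0,0,2]]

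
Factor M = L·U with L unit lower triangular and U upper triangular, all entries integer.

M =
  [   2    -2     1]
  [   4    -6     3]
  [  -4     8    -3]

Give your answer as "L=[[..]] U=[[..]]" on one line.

L=[[1,0,0],[2,1,0],[-2,-2,1]] U=[[2,-2,1],[0,-2,1],[0,0,1]]

  row1 -= 2·row0 → [0,-2,1]
  row2 -= -2·row0 → [0,4,-1]
  row2 -= -2·row1 → [0,0,1]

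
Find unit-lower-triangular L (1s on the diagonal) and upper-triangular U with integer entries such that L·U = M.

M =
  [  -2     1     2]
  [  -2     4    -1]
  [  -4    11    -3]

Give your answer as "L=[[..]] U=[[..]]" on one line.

  r1 -= 1·r0 → [0,3,-3]
  r2 -= 2·r0 → [0,9,-7]
  r2 -= 3·r1 → [0,0,2]

L=[[1,0,0],[1,1,0],[2,3,1]] U=[[-2,1,2],[0,3,-3],[0,0,2]]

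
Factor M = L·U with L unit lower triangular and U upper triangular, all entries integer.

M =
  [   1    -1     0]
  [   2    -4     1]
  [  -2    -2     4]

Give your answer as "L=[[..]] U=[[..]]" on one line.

  r1 -= 2·r0 → [0,-2,1]
  r2 -= -2·r0 → [0,-4,4]
  r2 -= 2·r1 → [0,0,2]

L=[[1,0,0],[2,1,0],[-2,2,1]] U=[[1,-1,0],[0,-2,1],[0,0,2]]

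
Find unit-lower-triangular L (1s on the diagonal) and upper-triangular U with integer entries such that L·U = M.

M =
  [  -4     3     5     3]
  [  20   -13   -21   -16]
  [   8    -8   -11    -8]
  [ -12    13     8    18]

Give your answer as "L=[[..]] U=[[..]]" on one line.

L=[[1,0,0,0],[-5,1,0,0],[-2,-1,1,0],[3,2,-5,1]] U=[[-4,3,5,3],[0,2,4,-1],[0,0,3,-3],[0,0,0,-4]]

  r1 -= -5·r0 → [0,2,4,-1]
  r2 -= -2·r0 → [0,-2,-1,-2]
  r3 -= 3·r0 → [0,4,-7,9]
  r2 -= -1·r1 → [0,0,3,-3]
  r3 -= 2·r1 → [0,0,-15,11]
  r3 -= -5·r2 → [0,0,0,-4]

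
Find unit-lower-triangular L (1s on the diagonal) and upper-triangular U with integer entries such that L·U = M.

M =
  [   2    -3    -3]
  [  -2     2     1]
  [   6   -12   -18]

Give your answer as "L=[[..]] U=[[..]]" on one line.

L=[[1,0,0],[-1,1,0],[3,3,1]] U=[[2,-3,-3],[0,-1,-2],[0,0,-3]]

  r1 -= -1·r0 → [0,-1,-2]
  r2 -= 3·r0 → [0,-3,-9]
  r2 -= 3·r1 → [0,0,-3]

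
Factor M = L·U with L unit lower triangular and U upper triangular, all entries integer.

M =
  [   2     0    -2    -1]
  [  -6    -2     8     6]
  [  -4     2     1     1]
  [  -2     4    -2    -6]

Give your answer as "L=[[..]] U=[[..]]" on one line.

  R1 -= -3·R0 → [0,-2,2,3]
  R2 -= -2·R0 → [0,2,-3,-1]
  R3 -= -1·R0 → [0,4,-4,-7]
  R2 -= -1·R1 → [0,0,-1,2]
  R3 -= -2·R1 → [0,0,0,-1]
  R3 -= 0·R2 → [0,0,0,-1]

L=[[1,0,0,0],[-3,1,0,0],[-2,-1,1,0],[-1,-2,0,1]] U=[[2,0,-2,-1],[0,-2,2,3],[0,0,-1,2],[0,0,0,-1]]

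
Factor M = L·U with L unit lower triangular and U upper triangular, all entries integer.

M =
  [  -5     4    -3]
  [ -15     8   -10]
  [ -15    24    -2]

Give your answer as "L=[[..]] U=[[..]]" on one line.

L=[[1,0,0],[3,1,0],[3,-3,1]] U=[[-5,4,-3],[0,-4,-1],[0,0,4]]

  r1 -= 3·r0 → [0,-4,-1]
  r2 -= 3·r0 → [0,12,7]
  r2 -= -3·r1 → [0,0,4]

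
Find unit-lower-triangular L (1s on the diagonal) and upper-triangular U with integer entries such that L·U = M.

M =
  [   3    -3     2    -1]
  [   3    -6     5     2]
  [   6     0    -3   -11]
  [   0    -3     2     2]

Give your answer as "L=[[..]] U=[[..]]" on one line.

L=[[1,0,0,0],[1,1,0,0],[2,-2,1,0],[0,1,1,1]] U=[[3,-3,2,-1],[0,-3,3,3],[0,0,-1,-3],[0,0,0,2]]

  R1 -= 1·R0 → [0,-3,3,3]
  R2 -= 2·R0 → [0,6,-7,-9]
  R3 -= 0·R0 → [0,-3,2,2]
  R2 -= -2·R1 → [0,0,-1,-3]
  R3 -= 1·R1 → [0,0,-1,-1]
  R3 -= 1·R2 → [0,0,0,2]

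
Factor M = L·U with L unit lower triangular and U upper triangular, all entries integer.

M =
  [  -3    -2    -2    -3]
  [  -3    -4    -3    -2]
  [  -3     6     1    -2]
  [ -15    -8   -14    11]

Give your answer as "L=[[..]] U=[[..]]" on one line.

  R1 -= 1·R0 → [0,-2,-1,1]
  R2 -= 1·R0 → [0,8,3,1]
  R3 -= 5·R0 → [0,2,-4,26]
  R2 -= -4·R1 → [0,0,-1,5]
  R3 -= -1·R1 → [0,0,-5,27]
  R3 -= 5·R2 → [0,0,0,2]

L=[[1,0,0,0],[1,1,0,0],[1,-4,1,0],[5,-1,5,1]] U=[[-3,-2,-2,-3],[0,-2,-1,1],[0,0,-1,5],[0,0,0,2]]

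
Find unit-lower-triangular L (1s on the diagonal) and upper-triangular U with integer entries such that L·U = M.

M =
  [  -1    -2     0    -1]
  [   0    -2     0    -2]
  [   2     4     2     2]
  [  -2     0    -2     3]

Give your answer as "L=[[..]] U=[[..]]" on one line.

L=[[1,0,0,0],[0,1,0,0],[-2,0,1,0],[2,-2,-1,1]] U=[[-1,-2,0,-1],[0,-2,0,-2],[0,0,2,0],[0,0,0,1]]

  R1 -= 0·R0 → [0,-2,0,-2]
  R2 -= -2·R0 → [0,0,2,0]
  R3 -= 2·R0 → [0,4,-2,5]
  R2 -= 0·R1 → [0,0,2,0]
  R3 -= -2·R1 → [0,0,-2,1]
  R3 -= -1·R2 → [0,0,0,1]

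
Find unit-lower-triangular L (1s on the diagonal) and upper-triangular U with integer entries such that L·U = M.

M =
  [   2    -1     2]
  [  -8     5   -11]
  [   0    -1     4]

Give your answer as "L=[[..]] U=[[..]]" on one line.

  R1 -= -4·R0 → [0,1,-3]
  R2 -= 0·R0 → [0,-1,4]
  R2 -= -1·R1 → [0,0,1]

L=[[1,0,0],[-4,1,0],[0,-1,1]] U=[[2,-1,2],[0,1,-3],[0,0,1]]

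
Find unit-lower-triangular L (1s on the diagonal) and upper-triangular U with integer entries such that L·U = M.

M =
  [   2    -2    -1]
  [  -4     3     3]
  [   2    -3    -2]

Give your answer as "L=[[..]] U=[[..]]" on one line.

L=[[1,0,0],[-2,1,0],[1,1,1]] U=[[2,-2,-1],[0,-1,1],[0,0,-2]]

  row1 -= -2·row0 → [0,-1,1]
  row2 -= 1·row0 → [0,-1,-1]
  row2 -= 1·row1 → [0,0,-2]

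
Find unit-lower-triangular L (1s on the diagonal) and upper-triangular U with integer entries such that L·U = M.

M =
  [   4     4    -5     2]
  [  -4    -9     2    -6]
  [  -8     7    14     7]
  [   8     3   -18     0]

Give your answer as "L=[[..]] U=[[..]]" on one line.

  row1 -= -1·row0 → [0,-5,-3,-4]
  row2 -= -2·row0 → [0,15,4,11]
  row3 -= 2·row0 → [0,-5,-8,-4]
  row2 -= -3·row1 → [0,0,-5,-1]
  row3 -= 1·row1 → [0,0,-5,0]
  row3 -= 1·row2 → [0,0,0,1]

L=[[1,0,0,0],[-1,1,0,0],[-2,-3,1,0],[2,1,1,1]] U=[[4,4,-5,2],[0,-5,-3,-4],[0,0,-5,-1],[0,0,0,1]]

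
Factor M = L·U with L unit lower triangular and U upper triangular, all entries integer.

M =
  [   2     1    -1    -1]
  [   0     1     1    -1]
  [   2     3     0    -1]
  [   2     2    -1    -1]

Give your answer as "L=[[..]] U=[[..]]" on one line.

  row1 -= 0·row0 → [0,1,1,-1]
  row2 -= 1·row0 → [0,2,1,0]
  row3 -= 1·row0 → [0,1,0,0]
  row2 -= 2·row1 → [0,0,-1,2]
  row3 -= 1·row1 → [0,0,-1,1]
  row3 -= 1·row2 → [0,0,0,-1]

L=[[1,0,0,0],[0,1,0,0],[1,2,1,0],[1,1,1,1]] U=[[2,1,-1,-1],[0,1,1,-1],[0,0,-1,2],[0,0,0,-1]]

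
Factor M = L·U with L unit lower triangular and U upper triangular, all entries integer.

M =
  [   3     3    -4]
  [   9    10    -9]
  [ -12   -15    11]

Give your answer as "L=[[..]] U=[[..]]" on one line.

  r1 -= 3·r0 → [0,1,3]
  r2 -= -4·r0 → [0,-3,-5]
  r2 -= -3·r1 → [0,0,4]

L=[[1,0,0],[3,1,0],[-4,-3,1]] U=[[3,3,-4],[0,1,3],[0,0,4]]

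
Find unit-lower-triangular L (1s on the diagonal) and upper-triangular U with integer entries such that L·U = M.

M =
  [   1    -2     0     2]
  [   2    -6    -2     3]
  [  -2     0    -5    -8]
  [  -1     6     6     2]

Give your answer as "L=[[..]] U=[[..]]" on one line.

  row1 -= 2·row0 → [0,-2,-2,-1]
  row2 -= -2·row0 → [0,-4,-5,-4]
  row3 -= -1·row0 → [0,4,6,4]
  row2 -= 2·row1 → [0,0,-1,-2]
  row3 -= -2·row1 → [0,0,2,2]
  row3 -= -2·row2 → [0,0,0,-2]

L=[[1,0,0,0],[2,1,0,0],[-2,2,1,0],[-1,-2,-2,1]] U=[[1,-2,0,2],[0,-2,-2,-1],[0,0,-1,-2],[0,0,0,-2]]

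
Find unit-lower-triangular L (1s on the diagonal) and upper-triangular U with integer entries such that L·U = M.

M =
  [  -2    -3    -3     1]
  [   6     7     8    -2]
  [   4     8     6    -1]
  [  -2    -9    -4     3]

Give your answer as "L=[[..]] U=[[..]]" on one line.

L=[[1,0,0,0],[-3,1,0,0],[-2,-1,1,0],[1,3,-2,1]] U=[[-2,-3,-3,1],[0,-2,-1,1],[0,0,-1,2],[0,0,0,3]]

  r1 -= -3·r0 → [0,-2,-1,1]
  r2 -= -2·r0 → [0,2,0,1]
  r3 -= 1·r0 → [0,-6,-1,2]
  r2 -= -1·r1 → [0,0,-1,2]
  r3 -= 3·r1 → [0,0,2,-1]
  r3 -= -2·r2 → [0,0,0,3]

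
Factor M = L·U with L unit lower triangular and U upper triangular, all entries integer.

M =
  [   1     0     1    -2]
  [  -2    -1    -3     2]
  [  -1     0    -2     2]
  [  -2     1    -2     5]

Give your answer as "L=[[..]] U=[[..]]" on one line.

  r1 -= -2·r0 → [0,-1,-1,-2]
  r2 -= -1·r0 → [0,0,-1,0]
  r3 -= -2·r0 → [0,1,0,1]
  r2 -= 0·r1 → [0,0,-1,0]
  r3 -= -1·r1 → [0,0,-1,-1]
  r3 -= 1·r2 → [0,0,0,-1]

L=[[1,0,0,0],[-2,1,0,0],[-1,0,1,0],[-2,-1,1,1]] U=[[1,0,1,-2],[0,-1,-1,-2],[0,0,-1,0],[0,0,0,-1]]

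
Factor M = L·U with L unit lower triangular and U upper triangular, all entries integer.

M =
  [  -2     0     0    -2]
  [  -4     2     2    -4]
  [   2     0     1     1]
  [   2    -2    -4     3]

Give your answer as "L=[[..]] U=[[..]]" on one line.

L=[[1,0,0,0],[2,1,0,0],[-1,0,1,0],[-1,-1,-2,1]] U=[[-2,0,0,-2],[0,2,2,0],[0,0,1,-1],[0,0,0,-1]]

  r1 -= 2·r0 → [0,2,2,0]
  r2 -= -1·r0 → [0,0,1,-1]
  r3 -= -1·r0 → [0,-2,-4,1]
  r2 -= 0·r1 → [0,0,1,-1]
  r3 -= -1·r1 → [0,0,-2,1]
  r3 -= -2·r2 → [0,0,0,-1]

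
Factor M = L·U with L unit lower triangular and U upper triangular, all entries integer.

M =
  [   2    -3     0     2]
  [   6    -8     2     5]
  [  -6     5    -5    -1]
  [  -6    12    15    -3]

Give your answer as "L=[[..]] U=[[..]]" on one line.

  row1 -= 3·row0 → [0,1,2,-1]
  row2 -= -3·row0 → [0,-4,-5,5]
  row3 -= -3·row0 → [0,3,15,3]
  row2 -= -4·row1 → [0,0,3,1]
  row3 -= 3·row1 → [0,0,9,6]
  row3 -= 3·row2 → [0,0,0,3]

L=[[1,0,0,0],[3,1,0,0],[-3,-4,1,0],[-3,3,3,1]] U=[[2,-3,0,2],[0,1,2,-1],[0,0,3,1],[0,0,0,3]]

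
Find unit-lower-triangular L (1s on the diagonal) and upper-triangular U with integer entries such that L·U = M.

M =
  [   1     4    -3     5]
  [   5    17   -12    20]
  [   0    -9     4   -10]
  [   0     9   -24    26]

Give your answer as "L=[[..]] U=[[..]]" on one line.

L=[[1,0,0,0],[5,1,0,0],[0,3,1,0],[0,-3,3,1]] U=[[1,4,-3,5],[0,-3,3,-5],[0,0,-5,5],[0,0,0,-4]]

  row1 -= 5·row0 → [0,-3,3,-5]
  row2 -= 0·row0 → [0,-9,4,-10]
  row3 -= 0·row0 → [0,9,-24,26]
  row2 -= 3·row1 → [0,0,-5,5]
  row3 -= -3·row1 → [0,0,-15,11]
  row3 -= 3·row2 → [0,0,0,-4]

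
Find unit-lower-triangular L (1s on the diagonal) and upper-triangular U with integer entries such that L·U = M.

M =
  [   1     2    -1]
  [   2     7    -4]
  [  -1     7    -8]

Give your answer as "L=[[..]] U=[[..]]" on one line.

  row1 -= 2·row0 → [0,3,-2]
  row2 -= -1·row0 → [0,9,-9]
  row2 -= 3·row1 → [0,0,-3]

L=[[1,0,0],[2,1,0],[-1,3,1]] U=[[1,2,-1],[0,3,-2],[0,0,-3]]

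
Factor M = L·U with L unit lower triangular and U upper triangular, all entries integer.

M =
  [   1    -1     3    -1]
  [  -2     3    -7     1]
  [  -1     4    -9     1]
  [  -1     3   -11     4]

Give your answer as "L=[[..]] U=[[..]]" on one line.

  r1 -= -2·r0 → [0,1,-1,-1]
  r2 -= -1·r0 → [0,3,-6,0]
  r3 -= -1·r0 → [0,2,-8,3]
  r2 -= 3·r1 → [0,0,-3,3]
  r3 -= 2·r1 → [0,0,-6,5]
  r3 -= 2·r2 → [0,0,0,-1]

L=[[1,0,0,0],[-2,1,0,0],[-1,3,1,0],[-1,2,2,1]] U=[[1,-1,3,-1],[0,1,-1,-1],[0,0,-3,3],[0,0,0,-1]]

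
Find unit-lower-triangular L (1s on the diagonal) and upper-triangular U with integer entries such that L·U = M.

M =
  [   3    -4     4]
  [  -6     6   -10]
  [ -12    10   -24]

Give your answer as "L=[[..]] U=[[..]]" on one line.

  R1 -= -2·R0 → [0,-2,-2]
  R2 -= -4·R0 → [0,-6,-8]
  R2 -= 3·R1 → [0,0,-2]

L=[[1,0,0],[-2,1,0],[-4,3,1]] U=[[3,-4,4],[0,-2,-2],[0,0,-2]]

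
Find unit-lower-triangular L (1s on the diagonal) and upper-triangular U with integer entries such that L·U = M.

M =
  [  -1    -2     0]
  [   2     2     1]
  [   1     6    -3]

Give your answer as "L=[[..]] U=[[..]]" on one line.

L=[[1,0,0],[-2,1,0],[-1,-2,1]] U=[[-1,-2,0],[0,-2,1],[0,0,-1]]

  row1 -= -2·row0 → [0,-2,1]
  row2 -= -1·row0 → [0,4,-3]
  row2 -= -2·row1 → [0,0,-1]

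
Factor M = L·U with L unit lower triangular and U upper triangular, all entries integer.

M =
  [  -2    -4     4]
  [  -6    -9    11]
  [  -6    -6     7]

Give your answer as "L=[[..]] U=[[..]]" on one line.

  R1 -= 3·R0 → [0,3,-1]
  R2 -= 3·R0 → [0,6,-5]
  R2 -= 2·R1 → [0,0,-3]

L=[[1,0,0],[3,1,0],[3,2,1]] U=[[-2,-4,4],[0,3,-1],[0,0,-3]]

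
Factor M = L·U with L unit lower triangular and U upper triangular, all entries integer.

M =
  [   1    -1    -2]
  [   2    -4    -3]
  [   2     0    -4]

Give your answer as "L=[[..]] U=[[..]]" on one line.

  R1 -= 2·R0 → [0,-2,1]
  R2 -= 2·R0 → [0,2,0]
  R2 -= -1·R1 → [0,0,1]

L=[[1,0,0],[2,1,0],[2,-1,1]] U=[[1,-1,-2],[0,-2,1],[0,0,1]]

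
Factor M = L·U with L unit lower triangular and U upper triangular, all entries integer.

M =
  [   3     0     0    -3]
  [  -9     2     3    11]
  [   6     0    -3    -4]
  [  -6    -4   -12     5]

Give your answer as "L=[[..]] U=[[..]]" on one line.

L=[[1,0,0,0],[-3,1,0,0],[2,0,1,0],[-2,-2,2,1]] U=[[3,0,0,-3],[0,2,3,2],[0,0,-3,2],[0,0,0,-1]]

  r1 -= -3·r0 → [0,2,3,2]
  r2 -= 2·r0 → [0,0,-3,2]
  r3 -= -2·r0 → [0,-4,-12,-1]
  r2 -= 0·r1 → [0,0,-3,2]
  r3 -= -2·r1 → [0,0,-6,3]
  r3 -= 2·r2 → [0,0,0,-1]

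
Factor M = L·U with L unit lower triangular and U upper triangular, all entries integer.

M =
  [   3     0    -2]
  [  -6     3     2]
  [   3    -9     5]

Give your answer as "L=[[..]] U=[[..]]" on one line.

  R1 -= -2·R0 → [0,3,-2]
  R2 -= 1·R0 → [0,-9,7]
  R2 -= -3·R1 → [0,0,1]

L=[[1,0,0],[-2,1,0],[1,-3,1]] U=[[3,0,-2],[0,3,-2],[0,0,1]]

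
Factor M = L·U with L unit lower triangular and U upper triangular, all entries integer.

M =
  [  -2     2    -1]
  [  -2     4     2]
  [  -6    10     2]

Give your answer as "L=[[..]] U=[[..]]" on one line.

  row1 -= 1·row0 → [0,2,3]
  row2 -= 3·row0 → [0,4,5]
  row2 -= 2·row1 → [0,0,-1]

L=[[1,0,0],[1,1,0],[3,2,1]] U=[[-2,2,-1],[0,2,3],[0,0,-1]]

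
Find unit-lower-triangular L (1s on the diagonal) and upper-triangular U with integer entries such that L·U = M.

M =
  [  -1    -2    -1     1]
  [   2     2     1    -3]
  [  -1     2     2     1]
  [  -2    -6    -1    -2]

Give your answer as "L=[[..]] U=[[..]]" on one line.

  R1 -= -2·R0 → [0,-2,-1,-1]
  R2 -= 1·R0 → [0,4,3,0]
  R3 -= 2·R0 → [0,-2,1,-4]
  R2 -= -2·R1 → [0,0,1,-2]
  R3 -= 1·R1 → [0,0,2,-3]
  R3 -= 2·R2 → [0,0,0,1]

L=[[1,0,0,0],[-2,1,0,0],[1,-2,1,0],[2,1,2,1]] U=[[-1,-2,-1,1],[0,-2,-1,-1],[0,0,1,-2],[0,0,0,1]]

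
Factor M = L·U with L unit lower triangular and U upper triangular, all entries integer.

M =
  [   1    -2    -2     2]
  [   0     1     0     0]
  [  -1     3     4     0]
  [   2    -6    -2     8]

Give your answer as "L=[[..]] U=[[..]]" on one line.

L=[[1,0,0,0],[0,1,0,0],[-1,1,1,0],[2,-2,1,1]] U=[[1,-2,-2,2],[0,1,0,0],[0,0,2,2],[0,0,0,2]]

  row1 -= 0·row0 → [0,1,0,0]
  row2 -= -1·row0 → [0,1,2,2]
  row3 -= 2·row0 → [0,-2,2,4]
  row2 -= 1·row1 → [0,0,2,2]
  row3 -= -2·row1 → [0,0,2,4]
  row3 -= 1·row2 → [0,0,0,2]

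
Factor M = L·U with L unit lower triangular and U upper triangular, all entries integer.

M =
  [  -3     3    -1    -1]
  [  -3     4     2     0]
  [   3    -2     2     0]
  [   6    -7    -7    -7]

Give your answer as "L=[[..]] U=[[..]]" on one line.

  R1 -= 1·R0 → [0,1,3,1]
  R2 -= -1·R0 → [0,1,1,-1]
  R3 -= -2·R0 → [0,-1,-9,-9]
  R2 -= 1·R1 → [0,0,-2,-2]
  R3 -= -1·R1 → [0,0,-6,-8]
  R3 -= 3·R2 → [0,0,0,-2]

L=[[1,0,0,0],[1,1,0,0],[-1,1,1,0],[-2,-1,3,1]] U=[[-3,3,-1,-1],[0,1,3,1],[0,0,-2,-2],[0,0,0,-2]]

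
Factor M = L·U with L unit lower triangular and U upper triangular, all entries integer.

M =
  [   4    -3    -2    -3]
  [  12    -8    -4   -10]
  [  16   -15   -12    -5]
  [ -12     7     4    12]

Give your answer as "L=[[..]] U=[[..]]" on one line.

L=[[1,0,0,0],[3,1,0,0],[4,-3,1,0],[-3,-2,1,1]] U=[[4,-3,-2,-3],[0,1,2,-1],[0,0,2,4],[0,0,0,-3]]

  R1 -= 3·R0 → [0,1,2,-1]
  R2 -= 4·R0 → [0,-3,-4,7]
  R3 -= -3·R0 → [0,-2,-2,3]
  R2 -= -3·R1 → [0,0,2,4]
  R3 -= -2·R1 → [0,0,2,1]
  R3 -= 1·R2 → [0,0,0,-3]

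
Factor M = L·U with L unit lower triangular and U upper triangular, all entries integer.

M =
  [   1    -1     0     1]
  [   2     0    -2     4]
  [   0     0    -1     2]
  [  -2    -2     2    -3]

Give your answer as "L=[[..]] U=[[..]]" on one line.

L=[[1,0,0,0],[2,1,0,0],[0,0,1,0],[-2,-2,2,1]] U=[[1,-1,0,1],[0,2,-2,2],[0,0,-1,2],[0,0,0,-1]]

  row1 -= 2·row0 → [0,2,-2,2]
  row2 -= 0·row0 → [0,0,-1,2]
  row3 -= -2·row0 → [0,-4,2,-1]
  row2 -= 0·row1 → [0,0,-1,2]
  row3 -= -2·row1 → [0,0,-2,3]
  row3 -= 2·row2 → [0,0,0,-1]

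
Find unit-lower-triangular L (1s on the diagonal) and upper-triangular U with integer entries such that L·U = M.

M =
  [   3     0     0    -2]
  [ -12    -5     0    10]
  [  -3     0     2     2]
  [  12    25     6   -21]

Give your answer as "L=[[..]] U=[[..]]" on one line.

L=[[1,0,0,0],[-4,1,0,0],[-1,0,1,0],[4,-5,3,1]] U=[[3,0,0,-2],[0,-5,0,2],[0,0,2,0],[0,0,0,-3]]

  R1 -= -4·R0 → [0,-5,0,2]
  R2 -= -1·R0 → [0,0,2,0]
  R3 -= 4·R0 → [0,25,6,-13]
  R2 -= 0·R1 → [0,0,2,0]
  R3 -= -5·R1 → [0,0,6,-3]
  R3 -= 3·R2 → [0,0,0,-3]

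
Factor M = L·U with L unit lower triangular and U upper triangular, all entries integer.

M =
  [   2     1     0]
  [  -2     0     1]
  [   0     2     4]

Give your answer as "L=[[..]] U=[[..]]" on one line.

L=[[1,0,0],[-1,1,0],[0,2,1]] U=[[2,1,0],[0,1,1],[0,0,2]]

  R1 -= -1·R0 → [0,1,1]
  R2 -= 0·R0 → [0,2,4]
  R2 -= 2·R1 → [0,0,2]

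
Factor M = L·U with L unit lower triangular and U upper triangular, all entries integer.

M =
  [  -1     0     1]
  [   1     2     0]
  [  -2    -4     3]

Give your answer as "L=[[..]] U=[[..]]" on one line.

L=[[1,0,0],[-1,1,0],[2,-2,1]] U=[[-1,0,1],[0,2,1],[0,0,3]]

  r1 -= -1·r0 → [0,2,1]
  r2 -= 2·r0 → [0,-4,1]
  r2 -= -2·r1 → [0,0,3]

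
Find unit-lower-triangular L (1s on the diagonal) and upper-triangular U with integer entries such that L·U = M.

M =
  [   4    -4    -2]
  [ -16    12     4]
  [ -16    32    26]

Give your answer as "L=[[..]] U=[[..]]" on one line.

  row1 -= -4·row0 → [0,-4,-4]
  row2 -= -4·row0 → [0,16,18]
  row2 -= -4·row1 → [0,0,2]

L=[[1,0,0],[-4,1,0],[-4,-4,1]] U=[[4,-4,-2],[0,-4,-4],[0,0,2]]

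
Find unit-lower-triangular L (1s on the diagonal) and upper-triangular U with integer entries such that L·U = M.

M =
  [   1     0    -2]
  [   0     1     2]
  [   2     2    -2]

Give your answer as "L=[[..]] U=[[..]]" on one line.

L=[[1,0,0],[0,1,0],[2,2,1]] U=[[1,0,-2],[0,1,2],[0,0,-2]]

  r1 -= 0·r0 → [0,1,2]
  r2 -= 2·r0 → [0,2,2]
  r2 -= 2·r1 → [0,0,-2]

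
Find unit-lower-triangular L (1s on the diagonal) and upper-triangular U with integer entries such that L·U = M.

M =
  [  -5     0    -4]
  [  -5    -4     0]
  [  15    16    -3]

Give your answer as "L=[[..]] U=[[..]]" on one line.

  R1 -= 1·R0 → [0,-4,4]
  R2 -= -3·R0 → [0,16,-15]
  R2 -= -4·R1 → [0,0,1]

L=[[1,0,0],[1,1,0],[-3,-4,1]] U=[[-5,0,-4],[0,-4,4],[0,0,1]]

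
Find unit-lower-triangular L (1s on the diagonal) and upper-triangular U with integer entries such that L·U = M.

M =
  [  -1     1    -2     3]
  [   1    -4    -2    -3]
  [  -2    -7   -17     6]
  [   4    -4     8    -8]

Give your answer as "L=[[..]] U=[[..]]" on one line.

  R1 -= -1·R0 → [0,-3,-4,0]
  R2 -= 2·R0 → [0,-9,-13,0]
  R3 -= -4·R0 → [0,0,0,4]
  R2 -= 3·R1 → [0,0,-1,0]
  R3 -= 0·R1 → [0,0,0,4]
  R3 -= 0·R2 → [0,0,0,4]

L=[[1,0,0,0],[-1,1,0,0],[2,3,1,0],[-4,0,0,1]] U=[[-1,1,-2,3],[0,-3,-4,0],[0,0,-1,0],[0,0,0,4]]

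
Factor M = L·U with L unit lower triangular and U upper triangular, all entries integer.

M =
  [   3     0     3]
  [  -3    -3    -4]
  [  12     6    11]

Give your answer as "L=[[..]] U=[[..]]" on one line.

L=[[1,0,0],[-1,1,0],[4,-2,1]] U=[[3,0,3],[0,-3,-1],[0,0,-3]]

  row1 -= -1·row0 → [0,-3,-1]
  row2 -= 4·row0 → [0,6,-1]
  row2 -= -2·row1 → [0,0,-3]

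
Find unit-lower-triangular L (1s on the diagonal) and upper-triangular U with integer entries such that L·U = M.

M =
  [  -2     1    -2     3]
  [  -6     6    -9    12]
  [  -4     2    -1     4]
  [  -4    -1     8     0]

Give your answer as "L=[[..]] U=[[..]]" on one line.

L=[[1,0,0,0],[3,1,0,0],[2,0,1,0],[2,-1,3,1]] U=[[-2,1,-2,3],[0,3,-3,3],[0,0,3,-2],[0,0,0,3]]

  row1 -= 3·row0 → [0,3,-3,3]
  row2 -= 2·row0 → [0,0,3,-2]
  row3 -= 2·row0 → [0,-3,12,-6]
  row2 -= 0·row1 → [0,0,3,-2]
  row3 -= -1·row1 → [0,0,9,-3]
  row3 -= 3·row2 → [0,0,0,3]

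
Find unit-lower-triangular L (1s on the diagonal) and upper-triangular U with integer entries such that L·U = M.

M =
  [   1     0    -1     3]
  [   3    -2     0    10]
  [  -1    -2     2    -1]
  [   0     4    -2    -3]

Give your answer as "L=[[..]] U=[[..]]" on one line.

L=[[1,0,0,0],[3,1,0,0],[-1,1,1,0],[0,-2,-2,1]] U=[[1,0,-1,3],[0,-2,3,1],[0,0,-2,1],[0,0,0,1]]

  R1 -= 3·R0 → [0,-2,3,1]
  R2 -= -1·R0 → [0,-2,1,2]
  R3 -= 0·R0 → [0,4,-2,-3]
  R2 -= 1·R1 → [0,0,-2,1]
  R3 -= -2·R1 → [0,0,4,-1]
  R3 -= -2·R2 → [0,0,0,1]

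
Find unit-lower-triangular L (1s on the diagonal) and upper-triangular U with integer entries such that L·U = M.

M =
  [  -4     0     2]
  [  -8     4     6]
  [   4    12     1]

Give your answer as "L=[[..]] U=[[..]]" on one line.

L=[[1,0,0],[2,1,0],[-1,3,1]] U=[[-4,0,2],[0,4,2],[0,0,-3]]

  row1 -= 2·row0 → [0,4,2]
  row2 -= -1·row0 → [0,12,3]
  row2 -= 3·row1 → [0,0,-3]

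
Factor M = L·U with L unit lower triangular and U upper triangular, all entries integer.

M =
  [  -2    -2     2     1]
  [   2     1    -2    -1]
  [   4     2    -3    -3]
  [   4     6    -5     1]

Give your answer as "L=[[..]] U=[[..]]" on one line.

L=[[1,0,0,0],[-1,1,0,0],[-2,2,1,0],[-2,-2,-1,1]] U=[[-2,-2,2,1],[0,-1,0,0],[0,0,1,-1],[0,0,0,2]]

  r1 -= -1·r0 → [0,-1,0,0]
  r2 -= -2·r0 → [0,-2,1,-1]
  r3 -= -2·r0 → [0,2,-1,3]
  r2 -= 2·r1 → [0,0,1,-1]
  r3 -= -2·r1 → [0,0,-1,3]
  r3 -= -1·r2 → [0,0,0,2]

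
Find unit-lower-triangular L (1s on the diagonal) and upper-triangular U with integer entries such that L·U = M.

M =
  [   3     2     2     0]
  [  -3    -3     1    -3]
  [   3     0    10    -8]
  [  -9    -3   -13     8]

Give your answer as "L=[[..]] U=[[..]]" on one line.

L=[[1,0,0,0],[-1,1,0,0],[1,2,1,0],[-3,-3,1,1]] U=[[3,2,2,0],[0,-1,3,-3],[0,0,2,-2],[0,0,0,1]]

  R1 -= -1·R0 → [0,-1,3,-3]
  R2 -= 1·R0 → [0,-2,8,-8]
  R3 -= -3·R0 → [0,3,-7,8]
  R2 -= 2·R1 → [0,0,2,-2]
  R3 -= -3·R1 → [0,0,2,-1]
  R3 -= 1·R2 → [0,0,0,1]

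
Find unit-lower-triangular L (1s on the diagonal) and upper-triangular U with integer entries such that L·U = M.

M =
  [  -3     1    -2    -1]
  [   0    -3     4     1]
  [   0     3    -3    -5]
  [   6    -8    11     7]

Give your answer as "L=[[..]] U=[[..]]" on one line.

L=[[1,0,0,0],[0,1,0,0],[0,-1,1,0],[-2,2,-1,1]] U=[[-3,1,-2,-1],[0,-3,4,1],[0,0,1,-4],[0,0,0,-1]]

  R1 -= 0·R0 → [0,-3,4,1]
  R2 -= 0·R0 → [0,3,-3,-5]
  R3 -= -2·R0 → [0,-6,7,5]
  R2 -= -1·R1 → [0,0,1,-4]
  R3 -= 2·R1 → [0,0,-1,3]
  R3 -= -1·R2 → [0,0,0,-1]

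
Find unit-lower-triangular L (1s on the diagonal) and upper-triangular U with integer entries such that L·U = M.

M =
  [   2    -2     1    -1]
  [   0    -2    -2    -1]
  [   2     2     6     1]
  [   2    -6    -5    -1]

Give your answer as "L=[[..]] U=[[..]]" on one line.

L=[[1,0,0,0],[0,1,0,0],[1,-2,1,0],[1,2,-2,1]] U=[[2,-2,1,-1],[0,-2,-2,-1],[0,0,1,0],[0,0,0,2]]

  r1 -= 0·r0 → [0,-2,-2,-1]
  r2 -= 1·r0 → [0,4,5,2]
  r3 -= 1·r0 → [0,-4,-6,0]
  r2 -= -2·r1 → [0,0,1,0]
  r3 -= 2·r1 → [0,0,-2,2]
  r3 -= -2·r2 → [0,0,0,2]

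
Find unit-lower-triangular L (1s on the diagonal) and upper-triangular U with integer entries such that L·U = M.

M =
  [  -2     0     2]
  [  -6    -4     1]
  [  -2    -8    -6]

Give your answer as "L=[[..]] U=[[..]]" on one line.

  r1 -= 3·r0 → [0,-4,-5]
  r2 -= 1·r0 → [0,-8,-8]
  r2 -= 2·r1 → [0,0,2]

L=[[1,0,0],[3,1,0],[1,2,1]] U=[[-2,0,2],[0,-4,-5],[0,0,2]]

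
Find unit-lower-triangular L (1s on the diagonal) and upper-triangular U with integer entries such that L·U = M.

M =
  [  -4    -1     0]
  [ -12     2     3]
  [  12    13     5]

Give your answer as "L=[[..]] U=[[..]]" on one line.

  r1 -= 3·r0 → [0,5,3]
  r2 -= -3·r0 → [0,10,5]
  r2 -= 2·r1 → [0,0,-1]

L=[[1,0,0],[3,1,0],[-3,2,1]] U=[[-4,-1,0],[0,5,3],[0,0,-1]]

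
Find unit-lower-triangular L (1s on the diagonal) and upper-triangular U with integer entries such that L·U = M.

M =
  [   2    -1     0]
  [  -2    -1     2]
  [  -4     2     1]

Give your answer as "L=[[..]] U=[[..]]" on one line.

  r1 -= -1·r0 → [0,-2,2]
  r2 -= -2·r0 → [0,0,1]
  r2 -= 0·r1 → [0,0,1]

L=[[1,0,0],[-1,1,0],[-2,0,1]] U=[[2,-1,0],[0,-2,2],[0,0,1]]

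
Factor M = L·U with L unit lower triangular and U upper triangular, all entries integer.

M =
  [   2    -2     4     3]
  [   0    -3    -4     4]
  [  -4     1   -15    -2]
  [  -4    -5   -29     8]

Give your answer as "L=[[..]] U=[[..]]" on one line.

  R1 -= 0·R0 → [0,-3,-4,4]
  R2 -= -2·R0 → [0,-3,-7,4]
  R3 -= -2·R0 → [0,-9,-21,14]
  R2 -= 1·R1 → [0,0,-3,0]
  R3 -= 3·R1 → [0,0,-9,2]
  R3 -= 3·R2 → [0,0,0,2]

L=[[1,0,0,0],[0,1,0,0],[-2,1,1,0],[-2,3,3,1]] U=[[2,-2,4,3],[0,-3,-4,4],[0,0,-3,0],[0,0,0,2]]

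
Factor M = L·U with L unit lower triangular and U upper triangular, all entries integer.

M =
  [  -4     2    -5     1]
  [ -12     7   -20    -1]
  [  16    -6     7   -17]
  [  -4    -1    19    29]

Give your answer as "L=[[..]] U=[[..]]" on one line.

L=[[1,0,0,0],[3,1,0,0],[-4,2,1,0],[1,-3,-3,1]] U=[[-4,2,-5,1],[0,1,-5,-4],[0,0,-3,-5],[0,0,0,1]]

  r1 -= 3·r0 → [0,1,-5,-4]
  r2 -= -4·r0 → [0,2,-13,-13]
  r3 -= 1·r0 → [0,-3,24,28]
  r2 -= 2·r1 → [0,0,-3,-5]
  r3 -= -3·r1 → [0,0,9,16]
  r3 -= -3·r2 → [0,0,0,1]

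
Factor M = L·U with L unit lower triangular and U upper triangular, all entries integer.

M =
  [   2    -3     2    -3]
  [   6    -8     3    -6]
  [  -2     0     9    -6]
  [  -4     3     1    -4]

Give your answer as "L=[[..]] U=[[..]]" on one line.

  r1 -= 3·r0 → [0,1,-3,3]
  r2 -= -1·r0 → [0,-3,11,-9]
  r3 -= -2·r0 → [0,-3,5,-10]
  r2 -= -3·r1 → [0,0,2,0]
  r3 -= -3·r1 → [0,0,-4,-1]
  r3 -= -2·r2 → [0,0,0,-1]

L=[[1,0,0,0],[3,1,0,0],[-1,-3,1,0],[-2,-3,-2,1]] U=[[2,-3,2,-3],[0,1,-3,3],[0,0,2,0],[0,0,0,-1]]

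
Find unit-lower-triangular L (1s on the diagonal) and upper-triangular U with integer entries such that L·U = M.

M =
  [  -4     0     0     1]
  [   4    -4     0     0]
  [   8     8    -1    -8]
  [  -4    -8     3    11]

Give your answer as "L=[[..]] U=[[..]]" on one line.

L=[[1,0,0,0],[-1,1,0,0],[-2,-2,1,0],[1,2,-3,1]] U=[[-4,0,0,1],[0,-4,0,1],[0,0,-1,-4],[0,0,0,-4]]

  row1 -= -1·row0 → [0,-4,0,1]
  row2 -= -2·row0 → [0,8,-1,-6]
  row3 -= 1·row0 → [0,-8,3,10]
  row2 -= -2·row1 → [0,0,-1,-4]
  row3 -= 2·row1 → [0,0,3,8]
  row3 -= -3·row2 → [0,0,0,-4]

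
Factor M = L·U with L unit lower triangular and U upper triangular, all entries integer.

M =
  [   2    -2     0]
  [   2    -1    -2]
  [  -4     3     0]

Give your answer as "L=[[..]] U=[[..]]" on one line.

L=[[1,0,0],[1,1,0],[-2,-1,1]] U=[[2,-2,0],[0,1,-2],[0,0,-2]]

  R1 -= 1·R0 → [0,1,-2]
  R2 -= -2·R0 → [0,-1,0]
  R2 -= -1·R1 → [0,0,-2]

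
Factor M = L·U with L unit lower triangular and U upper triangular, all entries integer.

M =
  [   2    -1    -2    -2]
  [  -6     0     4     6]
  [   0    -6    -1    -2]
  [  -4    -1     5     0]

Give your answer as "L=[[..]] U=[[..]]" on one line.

  R1 -= -3·R0 → [0,-3,-2,0]
  R2 -= 0·R0 → [0,-6,-1,-2]
  R3 -= -2·R0 → [0,-3,1,-4]
  R2 -= 2·R1 → [0,0,3,-2]
  R3 -= 1·R1 → [0,0,3,-4]
  R3 -= 1·R2 → [0,0,0,-2]

L=[[1,0,0,0],[-3,1,0,0],[0,2,1,0],[-2,1,1,1]] U=[[2,-1,-2,-2],[0,-3,-2,0],[0,0,3,-2],[0,0,0,-2]]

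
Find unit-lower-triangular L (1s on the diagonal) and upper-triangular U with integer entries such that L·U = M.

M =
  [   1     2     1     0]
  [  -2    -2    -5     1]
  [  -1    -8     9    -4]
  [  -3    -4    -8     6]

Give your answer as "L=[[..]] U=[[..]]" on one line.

L=[[1,0,0,0],[-2,1,0,0],[-1,-3,1,0],[-3,1,-2,1]] U=[[1,2,1,0],[0,2,-3,1],[0,0,1,-1],[0,0,0,3]]

  R1 -= -2·R0 → [0,2,-3,1]
  R2 -= -1·R0 → [0,-6,10,-4]
  R3 -= -3·R0 → [0,2,-5,6]
  R2 -= -3·R1 → [0,0,1,-1]
  R3 -= 1·R1 → [0,0,-2,5]
  R3 -= -2·R2 → [0,0,0,3]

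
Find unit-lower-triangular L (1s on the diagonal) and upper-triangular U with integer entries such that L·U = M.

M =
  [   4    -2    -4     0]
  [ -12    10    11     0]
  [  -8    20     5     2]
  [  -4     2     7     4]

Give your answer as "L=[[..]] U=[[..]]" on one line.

L=[[1,0,0,0],[-3,1,0,0],[-2,4,1,0],[-1,0,3,1]] U=[[4,-2,-4,0],[0,4,-1,0],[0,0,1,2],[0,0,0,-2]]

  r1 -= -3·r0 → [0,4,-1,0]
  r2 -= -2·r0 → [0,16,-3,2]
  r3 -= -1·r0 → [0,0,3,4]
  r2 -= 4·r1 → [0,0,1,2]
  r3 -= 0·r1 → [0,0,3,4]
  r3 -= 3·r2 → [0,0,0,-2]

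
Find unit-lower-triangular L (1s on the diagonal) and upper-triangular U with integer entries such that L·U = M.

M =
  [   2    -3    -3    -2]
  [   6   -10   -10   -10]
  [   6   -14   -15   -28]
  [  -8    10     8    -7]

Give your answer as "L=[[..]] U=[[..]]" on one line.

L=[[1,0,0,0],[3,1,0,0],[3,5,1,0],[-4,2,2,1]] U=[[2,-3,-3,-2],[0,-1,-1,-4],[0,0,-1,-2],[0,0,0,-3]]

  row1 -= 3·row0 → [0,-1,-1,-4]
  row2 -= 3·row0 → [0,-5,-6,-22]
  row3 -= -4·row0 → [0,-2,-4,-15]
  row2 -= 5·row1 → [0,0,-1,-2]
  row3 -= 2·row1 → [0,0,-2,-7]
  row3 -= 2·row2 → [0,0,0,-3]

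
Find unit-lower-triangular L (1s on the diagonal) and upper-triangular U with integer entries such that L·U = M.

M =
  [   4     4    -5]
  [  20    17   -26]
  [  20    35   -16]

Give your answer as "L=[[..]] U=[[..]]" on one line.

  row1 -= 5·row0 → [0,-3,-1]
  row2 -= 5·row0 → [0,15,9]
  row2 -= -5·row1 → [0,0,4]

L=[[1,0,0],[5,1,0],[5,-5,1]] U=[[4,4,-5],[0,-3,-1],[0,0,4]]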